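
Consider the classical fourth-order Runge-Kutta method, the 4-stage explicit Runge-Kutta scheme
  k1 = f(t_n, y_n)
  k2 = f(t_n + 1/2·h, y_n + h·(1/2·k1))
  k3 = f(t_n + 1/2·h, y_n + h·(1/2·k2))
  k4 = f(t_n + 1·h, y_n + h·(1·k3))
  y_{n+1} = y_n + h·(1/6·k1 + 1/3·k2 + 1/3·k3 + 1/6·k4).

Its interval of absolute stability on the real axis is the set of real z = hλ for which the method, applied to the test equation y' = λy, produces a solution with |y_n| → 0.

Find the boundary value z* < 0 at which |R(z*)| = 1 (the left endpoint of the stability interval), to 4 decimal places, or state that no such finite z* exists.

z* = -2.7853.

With y'=λy (z=hλ):
  order 4, 4-stage ⇒ R(z)=1+z+z^2/2+z^3/6+z^4/24
  (e.g. R(-1.35)=0.28958, |R|=0.28958)

Boundary: |R(x)|=1, x<0.
x=-1.35: |R|=0.2896
|R(-1.76)|=0.2800 |R(-1.24)|=0.3095 |R(-0.57)|=0.5660
Bisect:
  x_lo=-3.0864 |R|=1.5574  x_hi=-0.2279 |R|=0.7962
  mid=-1.65716 |R|=0.27168 →hi
  mid=-2.37178 |R|=0.53573 →hi
  mid=-2.72910 |R|=0.91853 →hi
  mid=-2.90775 |R|=1.20088 →lo
  mid=-2.81842 |R|=1.05111 →lo
  mid=-2.77376 |R|=0.98275 →hi
  mid=-2.79609 |R|=1.01640 →lo
  mid=-2.78493 |R|=0.99945 →hi
  ...
  [-2.78545,-2.78527] ⇒ x*=-2.7853
Stable set (-2.7853, 0).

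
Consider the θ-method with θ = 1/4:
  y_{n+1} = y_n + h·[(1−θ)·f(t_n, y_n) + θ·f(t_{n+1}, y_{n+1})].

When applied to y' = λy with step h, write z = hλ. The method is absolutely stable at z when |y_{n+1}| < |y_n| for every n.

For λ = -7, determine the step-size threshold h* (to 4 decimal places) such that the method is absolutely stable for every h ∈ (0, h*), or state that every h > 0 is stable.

With y'=λy (z=hλ):
  y_{n+1} = y_n + z·[3/4·y_n + 1/4·y_{n+1}] ⇒ (1 − 1/4z)y_{n+1} = (1 + 3/4z)y_n
  ⇒ R(z) = (1 + 3/4z)/(1 − 1/4z).

Find x<0 with |R(x)|<1.
x=-0.94: |R|=0.2389
R=−1: 1+3/4x = −1+1/4x ⇒ -1/2x=2 ⇒ x=2/(-1/2)=-4.0000
Confirm numerically:
  x=-3.869: |R|=0.96670 <1
  x=-2.317: |R|=0.46715 <1
  x=-1.937: |R|=0.30504 <1
  x=-4.431: |R|=1.10224 >1
  x=-4.315: |R|=1.07577 >1
  x=-4.047: |R|=1.01168 >1
Stable set (-4.0000, 0).

(-4.0000,0); λ=-7 ⇒ h* = (4)/7 = 0.5714.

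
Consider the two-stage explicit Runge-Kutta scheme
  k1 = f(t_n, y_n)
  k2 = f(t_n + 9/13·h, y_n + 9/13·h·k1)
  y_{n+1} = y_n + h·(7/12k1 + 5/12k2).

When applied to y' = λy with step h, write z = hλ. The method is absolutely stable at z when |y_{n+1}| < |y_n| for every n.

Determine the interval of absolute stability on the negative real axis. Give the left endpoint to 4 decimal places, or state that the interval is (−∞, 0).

z∈(-3.4667,0).

Test eqn y'=λy, z=hλ:
  k1=λy_n ⇒ h·k1=z·y_n;  k2=λ(1+9/13z)y_n ⇒ h·k2=z(1+9/13z)y_n
  y_{n+1}/y_n = 1 + 7/12z + 5/12z(1+9/13z) = 1 + z + 15/52z²
  Hence R(z) = 1 + z + 15/52z².

Solve |R(x)|<1 on ℝ⁻.
x=-1.52: |R|=0.1465
R=1: x+15/52x²=0 ⇒ x=−52/15=-3.4667; min R=1−1/(4·15/52)=0.1333>−1
Confirm numerically:
  x=-3.357: |R|=0.89380 <1
  x=-3.207: |R|=0.75978 <1
  x=-2.689: |R|=0.39678 <1
  x=-1.403: |R|=0.16481 <1
  x=-3.697: |R|=1.24564 >1
  x=-3.586: |R|=1.12344 >1
  x=-3.529: |R|=1.06345 >1
So |R|<1 on (-3.4667, 0).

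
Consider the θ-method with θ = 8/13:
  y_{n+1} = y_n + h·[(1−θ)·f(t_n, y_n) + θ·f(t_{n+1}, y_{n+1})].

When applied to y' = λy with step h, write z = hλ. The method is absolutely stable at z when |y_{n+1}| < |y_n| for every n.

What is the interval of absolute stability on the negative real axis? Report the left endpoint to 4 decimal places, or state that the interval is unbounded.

Test eqn y'=λy, z=hλ:
  y_{n+1} = y_n + z·[5/13·y_n + 8/13·y_{n+1}] ⇒ (1 − 8/13z)y_{n+1} = (1 + 5/13z)y_n
  ⇒ R(z) = (1 + 5/13z)/(1 − 8/13z).

Find x<0 with |R(x)|<1.
x=-1.13: |R|=0.3335
x=-2: |R|=0.1034
x=-10: |R|=0.3978
x=-100: |R|=0.5990
θ=8/13≥1/2 ⇒ |1+5/13x|<|1−8/13x| ∀x<0 ⇒ stable on all of ℝ⁻.

unbounded; (−∞, 0).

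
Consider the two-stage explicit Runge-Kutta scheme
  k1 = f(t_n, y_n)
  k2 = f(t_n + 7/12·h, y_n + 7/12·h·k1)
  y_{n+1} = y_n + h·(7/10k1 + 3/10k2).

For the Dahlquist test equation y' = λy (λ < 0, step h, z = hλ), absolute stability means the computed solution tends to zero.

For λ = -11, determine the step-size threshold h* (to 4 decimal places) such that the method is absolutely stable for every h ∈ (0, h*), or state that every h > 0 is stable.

(-5.7143,0); λ=-11 ⇒ h* = (40/7)/11 = 0.5195.

Set f=λy, z=hλ:
  k1=λy_n ⇒ h·k1=z·y_n;  k2=λ(1+7/12z)y_n ⇒ h·k2=z(1+7/12z)y_n
  y_{n+1}/y_n = 1 + 7/10z + 3/10z(1+7/12z) = 1 + z + 7/40z²
  so R(z) = 1 + z + 7/40z².

Find x<0 with |R(x)|<1.
x=-0.66: |R|=0.4162
R=1: x+7/40x²=0 ⇒ x=−40/7=-5.7143; min R=1−1/(4·7/40)=-0.4286>−1
Confirm numerically:
  x=-4.117: |R|=0.15080 <1
  x=-3.767: |R|=0.28370 <1
  x=-3.119: |R|=0.41657 <1
  x=-6.111: |R|=1.42426 >1
  x=-6.047: |R|=1.35209 >1
So |R|<1 on (-5.7143, 0).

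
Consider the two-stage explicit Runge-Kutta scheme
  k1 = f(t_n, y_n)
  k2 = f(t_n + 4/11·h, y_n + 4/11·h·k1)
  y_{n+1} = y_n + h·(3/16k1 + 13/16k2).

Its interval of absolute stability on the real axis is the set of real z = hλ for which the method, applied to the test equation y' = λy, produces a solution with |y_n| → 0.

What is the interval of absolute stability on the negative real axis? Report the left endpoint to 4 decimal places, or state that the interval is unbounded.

z∈(-3.3846,0).

Test eqn y'=λy, z=hλ:
  k1=λy_n ⇒ h·k1=z·y_n;  k2=λ(1+4/11z)y_n ⇒ h·k2=z(1+4/11z)y_n
  y_{n+1}/y_n = 1 + 3/16z + 13/16z(1+4/11z) = 1 + z + 13/44z²
  so R(z) = 1 + z + 13/44z².

Need |R(x)|<1, x<0.
x=-0.94: |R|=0.3211
R=1: x+13/44x²=0 ⇒ x=−44/13=-3.3846; min R=1−1/(4·13/44)=0.1538>−1
Confirm numerically:
  x=-3.271: |R|=0.89020 <1
  x=-3.161: |R|=0.79116 <1
  x=-3.044: |R|=0.69366 <1
  x=-2.983: |R|=0.64604 <1
  x=-3.810: |R|=1.47885 >1
  x=-3.502: |R|=1.12146 >1
  x=-3.488: |R|=1.10654 >1
So |R|<1 on (-3.3846, 0).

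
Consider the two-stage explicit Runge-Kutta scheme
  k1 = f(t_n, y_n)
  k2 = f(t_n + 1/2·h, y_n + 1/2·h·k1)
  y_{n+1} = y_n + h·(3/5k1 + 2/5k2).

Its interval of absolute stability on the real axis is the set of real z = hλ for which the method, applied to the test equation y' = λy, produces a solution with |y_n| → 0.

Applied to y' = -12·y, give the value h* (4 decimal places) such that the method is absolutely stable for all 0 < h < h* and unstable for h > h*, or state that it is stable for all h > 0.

On y'=λy, z=hλ:
  k1=λy_n ⇒ h·k1=z·y_n;  k2=λ(1+1/2z)y_n ⇒ h·k2=z(1+1/2z)y_n
  y_{n+1}/y_n = 1 + 3/5z + 2/5z(1+1/2z) = 1 + z + 1/5z²
  ⇒ R(z) = 1 + z + 1/5z².

Find x<0 with |R(x)|<1.
x=-0.92: |R|=0.2493
R=1: x+1/5x²=0 ⇒ x=−5=-5.0000; min R=1−1/(4·1/5)=-0.2500>−1
Confirm numerically:
  x=-4.598: |R|=0.63032 <1
  x=-4.462: |R|=0.51989 <1
  x=-3.090: |R|=0.18038 <1
  x=-2.705: |R|=0.24160 <1
  x=-5.479: |R|=1.52489 >1
  x=-5.177: |R|=1.18327 >1
  x=-5.093: |R|=1.09473 >1
So |R|<1 on (-5.0000, 0).

(-5.0000,0); λ=-12 ⇒ h* = (5)/12 = 0.4167.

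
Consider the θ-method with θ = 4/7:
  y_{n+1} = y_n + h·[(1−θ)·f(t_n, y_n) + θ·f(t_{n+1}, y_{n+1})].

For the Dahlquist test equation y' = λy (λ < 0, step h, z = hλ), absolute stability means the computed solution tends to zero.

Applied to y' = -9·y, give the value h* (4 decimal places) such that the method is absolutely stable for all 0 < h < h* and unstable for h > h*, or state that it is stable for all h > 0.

On y'=λy, z=hλ:
  y_{n+1} = y_n + z·[3/7·y_n + 4/7·y_{n+1}] ⇒ (1 − 4/7z)y_{n+1} = (1 + 3/7z)y_n
  R(z) = (1 + 3/7z)/(1 − 4/7z).

Boundary: |R(x)|=1, x<0.
x=-1.18: |R|=0.2952
x=-2: |R|=0.0667
x=-10: |R|=0.4894
x=-100: |R|=0.7199
θ=4/7≥1/2 ⇒ |1+3/7x|<|1−4/7x| ∀x<0 ⇒ stable on all of ℝ⁻.

(−∞, 0) — no finite endpoint. Any h>0 works for λ=-9.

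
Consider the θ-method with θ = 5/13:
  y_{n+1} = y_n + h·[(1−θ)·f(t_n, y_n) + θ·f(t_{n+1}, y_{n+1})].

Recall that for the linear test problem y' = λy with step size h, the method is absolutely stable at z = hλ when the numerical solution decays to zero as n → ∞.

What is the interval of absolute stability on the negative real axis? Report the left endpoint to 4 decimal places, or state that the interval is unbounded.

z∈(-8.6667,0).

Set f=λy, z=hλ:
  y_{n+1} = y_n + z·[8/13·y_n + 5/13·y_{n+1}] ⇒ (1 − 5/13z)y_{n+1} = (1 + 8/13z)y_n
  R(z) = (1 + 8/13z)/(1 − 5/13z).

Need |R(x)|<1, x<0.
x=-1.09: |R|=0.2320
R=−1: 1+8/13x = −1+5/13x ⇒ -3/13x=2 ⇒ x=2/(-3/13)=-8.6667
Confirm numerically:
  x=-8.263: |R|=0.97770 <1
  x=-6.533: |R|=0.85983 <1
  x=-5.193: |R|=0.73255 <1
  x=-9.061: |R|=1.02029 >1
  x=-8.978: |R|=1.01613 >1
Interval (-8.6667, 0).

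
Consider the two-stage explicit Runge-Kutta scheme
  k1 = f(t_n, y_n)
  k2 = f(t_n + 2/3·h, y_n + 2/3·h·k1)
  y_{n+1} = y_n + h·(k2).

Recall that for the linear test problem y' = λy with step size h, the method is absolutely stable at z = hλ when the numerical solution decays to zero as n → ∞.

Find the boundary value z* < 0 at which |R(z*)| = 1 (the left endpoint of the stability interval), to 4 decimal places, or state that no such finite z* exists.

Test eqn y'=λy, z=hλ:
  k1=λy_n ⇒ h·k1=z·y_n;  k2=λ(1+2/3z)y_n ⇒ h·k2=z(1+2/3z)y_n
  y_{n+1}/y_n = 1 + z(1+2/3z) = 1 + z + 2/3z²
  Hence R(z) = 1 + z + 2/3z².

Solve |R(x)|<1 on ℝ⁻.
x=-0.51: |R|=0.6634
R=1: x+2/3x²=0 ⇒ x=−3/2=-1.5000; min R=1−1/(4·2/3)=0.6250>−1
Confirm numerically:
  x=-1.224: |R|=0.77478 <1
  x=-0.964: |R|=0.65553 <1
  x=-0.647: |R|=0.63207 <1
  x=-1.845: |R|=1.42435 >1
  x=-1.742: |R|=1.28104 >1
  x=-1.732: |R|=1.26788 >1
Interval (-1.5000, 0).

z* = -1.5000.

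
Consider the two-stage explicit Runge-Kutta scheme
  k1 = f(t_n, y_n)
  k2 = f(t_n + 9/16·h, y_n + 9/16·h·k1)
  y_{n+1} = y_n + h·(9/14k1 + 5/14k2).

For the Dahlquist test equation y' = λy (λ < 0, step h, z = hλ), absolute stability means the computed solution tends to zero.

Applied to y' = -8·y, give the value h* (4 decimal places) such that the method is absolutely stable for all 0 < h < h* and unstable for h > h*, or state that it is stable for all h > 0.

(-4.9778,0); λ=-8 ⇒ h* = (224/45)/8 = 0.6222.

Set f=λy, z=hλ:
  k1=λy_n ⇒ h·k1=z·y_n;  k2=λ(1+9/16z)y_n ⇒ h·k2=z(1+9/16z)y_n
  y_{n+1}/y_n = 1 + 9/14z + 5/14z(1+9/16z) = 1 + z + 45/224z²
  Hence R(z) = 1 + z + 45/224z².

Need |R(x)|<1, x<0.
x=-1.33: |R|=0.0254
R=1: x+45/224x²=0 ⇒ x=−224/45=-4.9778; min R=1−1/(4·45/224)=-0.2444>−1
Confirm numerically:
  x=-3.750: |R|=0.07506 <1
  x=-2.367: |R|=0.24146 <1
  x=-2.002: |R|=0.19682 <1
  x=-5.098: |R|=1.12313 >1
  x=-5.037: |R|=1.05993 >1
Interval (-4.9778, 0).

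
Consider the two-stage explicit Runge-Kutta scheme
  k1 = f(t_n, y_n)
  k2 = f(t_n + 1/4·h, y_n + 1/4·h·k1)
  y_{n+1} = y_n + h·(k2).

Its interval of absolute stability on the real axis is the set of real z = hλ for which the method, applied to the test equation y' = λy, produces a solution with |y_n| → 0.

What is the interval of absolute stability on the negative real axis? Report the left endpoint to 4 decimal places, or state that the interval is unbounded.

(-4.0000, 0).

On y'=λy, z=hλ:
  k1=λy_n ⇒ h·k1=z·y_n;  k2=λ(1+1/4z)y_n ⇒ h·k2=z(1+1/4z)y_n
  y_{n+1}/y_n = 1 + z(1+1/4z) = 1 + z + 1/4z²
  R(z) = 1 + z + 1/4z².

Find x<0 with |R(x)|<1.
x=-0.56: |R|=0.5184
R=1: x+1/4x²=0 ⇒ x=−4=-4.0000; min R=1−1/(4·1/4)=0.0000>−1
Confirm numerically:
  x=-3.040: |R|=0.27040 <1
  x=-2.949: |R|=0.22515 <1
  x=-1.651: |R|=0.03045 <1
  x=-4.475: |R|=1.53141 >1
  x=-4.346: |R|=1.37593 >1
Interval (-4.0000, 0).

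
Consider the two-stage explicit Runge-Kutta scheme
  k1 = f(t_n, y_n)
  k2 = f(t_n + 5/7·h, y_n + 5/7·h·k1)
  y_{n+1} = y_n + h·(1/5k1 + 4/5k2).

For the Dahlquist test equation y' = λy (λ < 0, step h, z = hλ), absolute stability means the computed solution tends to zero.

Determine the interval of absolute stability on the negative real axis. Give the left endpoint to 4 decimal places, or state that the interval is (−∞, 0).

z∈(-1.7500,0).

On y'=λy, z=hλ:
  k1=λy_n ⇒ h·k1=z·y_n;  k2=λ(1+5/7z)y_n ⇒ h·k2=z(1+5/7z)y_n
  y_{n+1}/y_n = 1 + 1/5z + 4/5z(1+5/7z) = 1 + z + 4/7z²
  R(z) = 1 + z + 4/7z².

Need |R(x)|<1, x<0.
x=-1.01: |R|=0.5729
R=1: x+4/7x²=0 ⇒ x=−7/4=-1.7500; min R=1−1/(4·4/7)=0.5625>−1
Confirm numerically:
  x=-1.615: |R|=0.87541 <1
  x=-1.512: |R|=0.79437 <1
  x=-0.864: |R|=0.56257 <1
  x=-1.893: |R|=1.15469 >1
  x=-1.827: |R|=1.08039 >1
So |R|<1 on (-1.7500, 0).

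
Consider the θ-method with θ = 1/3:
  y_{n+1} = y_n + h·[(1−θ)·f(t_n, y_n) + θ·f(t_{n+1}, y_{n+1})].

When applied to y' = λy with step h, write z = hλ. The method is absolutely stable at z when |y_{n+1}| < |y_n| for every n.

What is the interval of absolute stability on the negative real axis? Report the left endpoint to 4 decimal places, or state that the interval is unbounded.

z∈(-6.0000,0).

Set f=λy, z=hλ:
  y_{n+1} = y_n + z·[2/3·y_n + 1/3·y_{n+1}] ⇒ (1 − 1/3z)y_{n+1} = (1 + 2/3z)y_n
  Hence R(z) = (1 + 2/3z)/(1 − 1/3z).

Find x<0 with |R(x)|<1.
x=-1.38: |R|=0.0548
R=−1: 1+2/3x = −1+1/3x ⇒ -1/3x=2 ⇒ x=2/(-1/3)=-6.0000
Confirm numerically:
  x=-5.610: |R|=0.95470 <1
  x=-3.820: |R|=0.68035 <1
  x=-2.464: |R|=0.35286 <1
  x=-6.529: |R|=1.05551 >1
  x=-6.281: |R|=1.03028 >1
  x=-6.057: |R|=1.00629 >1
Stable set (-6.0000, 0).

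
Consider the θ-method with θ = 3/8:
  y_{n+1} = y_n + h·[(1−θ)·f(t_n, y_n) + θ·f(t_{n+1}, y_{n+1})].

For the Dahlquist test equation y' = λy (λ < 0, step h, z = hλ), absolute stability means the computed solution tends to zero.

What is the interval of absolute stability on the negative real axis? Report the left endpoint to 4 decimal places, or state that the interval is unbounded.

Test eqn y'=λy, z=hλ:
  y_{n+1} = y_n + z·[5/8·y_n + 3/8·y_{n+1}] ⇒ (1 − 3/8z)y_{n+1} = (1 + 5/8z)y_n
  R(z) = (1 + 5/8z)/(1 − 3/8z).

Solve |R(x)|<1 on ℝ⁻.
x=-1.5: |R|=0.0400
R=−1: 1+5/8x = −1+3/8x ⇒ -1/4x=2 ⇒ x=2/(-1/4)=-8.0000
Confirm numerically:
  x=-7.560: |R|=0.97132 <1
  x=-5.913: |R|=0.83783 <1
  x=-4.801: |R|=0.71441 <1
  x=-4.429: |R|=0.66449 <1
  x=-8.535: |R|=1.03184 >1
  x=-8.232: |R|=1.01419 >1
So |R|<1 on (-8.0000, 0).

(-8.0000, 0).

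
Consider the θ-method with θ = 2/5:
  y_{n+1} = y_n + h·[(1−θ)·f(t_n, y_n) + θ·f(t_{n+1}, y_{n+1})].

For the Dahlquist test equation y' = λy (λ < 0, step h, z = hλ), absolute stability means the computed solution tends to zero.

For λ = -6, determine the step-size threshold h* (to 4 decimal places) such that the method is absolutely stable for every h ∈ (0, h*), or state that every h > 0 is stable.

(-10.0000,0); λ=-6 ⇒ h* = (10)/6 = 1.6667.

Test eqn y'=λy, z=hλ:
  y_{n+1} = y_n + z·[3/5·y_n + 2/5·y_{n+1}] ⇒ (1 − 2/5z)y_{n+1} = (1 + 3/5z)y_n
  ⇒ R(z) = (1 + 3/5z)/(1 − 2/5z).

Solve |R(x)|<1 on ℝ⁻.
x=-1.39: |R|=0.1067
R=−1: 1+3/5x = −1+2/5x ⇒ -1/5x=2 ⇒ x=2/(-1/5)=-10.0000
Confirm numerically:
  x=-9.651: |R|=0.98564 <1
  x=-8.472: |R|=0.93037 <1
  x=-7.673: |R|=0.88563 <1
  x=-7.191: |R|=0.85507 <1
  x=-10.285: |R|=1.01115 >1
  x=-10.277: |R|=1.01084 >1
  x=-10.147: |R|=1.00581 >1
Stable set (-10.0000, 0).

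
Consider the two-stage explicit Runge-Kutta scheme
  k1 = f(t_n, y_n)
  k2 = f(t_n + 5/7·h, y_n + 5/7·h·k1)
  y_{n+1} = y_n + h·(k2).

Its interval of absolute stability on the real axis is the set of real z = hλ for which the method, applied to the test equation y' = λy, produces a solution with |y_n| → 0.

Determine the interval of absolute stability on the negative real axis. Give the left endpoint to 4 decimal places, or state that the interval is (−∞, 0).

z∈(-1.4000,0).

Set f=λy, z=hλ:
  k1=λy_n ⇒ h·k1=z·y_n;  k2=λ(1+5/7z)y_n ⇒ h·k2=z(1+5/7z)y_n
  y_{n+1}/y_n = 1 + z(1+5/7z) = 1 + z + 5/7z²
  ⇒ R(z) = 1 + z + 5/7z².

Boundary: |R(x)|=1, x<0.
x=-1.67: |R|=1.3221
R=1: x+5/7x²=0 ⇒ x=−7/5=-1.4000; min R=1−1/(4·5/7)=0.6500>−1
Confirm numerically:
  x=-1.114: |R|=0.77243 <1
  x=-1.040: |R|=0.73257 <1
  x=-0.884: |R|=0.67418 <1
  x=-0.703: |R|=0.65001 <1
  x=-1.926: |R|=1.72363 >1
  x=-1.529: |R|=1.14089 >1
So |R|<1 on (-1.4000, 0).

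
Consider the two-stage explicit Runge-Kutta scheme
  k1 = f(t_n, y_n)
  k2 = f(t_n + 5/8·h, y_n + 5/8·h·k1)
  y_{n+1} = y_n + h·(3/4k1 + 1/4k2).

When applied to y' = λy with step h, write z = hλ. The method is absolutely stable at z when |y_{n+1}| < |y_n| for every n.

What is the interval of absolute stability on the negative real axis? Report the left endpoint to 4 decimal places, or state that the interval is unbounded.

On y'=λy, z=hλ:
  k1=λy_n ⇒ h·k1=z·y_n;  k2=λ(1+5/8z)y_n ⇒ h·k2=z(1+5/8z)y_n
  y_{n+1}/y_n = 1 + 3/4z + 1/4z(1+5/8z) = 1 + z + 5/32z²
  ⇒ R(z) = 1 + z + 5/32z².

Need |R(x)|<1, x<0.
x=-1.51: |R|=0.1537
R=1: x+5/32x²=0 ⇒ x=−32/5=-6.4000; min R=1−1/(4·5/32)=-0.6000>−1
Confirm numerically:
  x=-6.192: |R|=0.79876 <1
  x=-5.015: |R|=0.08528 <1
  x=-4.635: |R|=0.27825 <1
  x=-3.163: |R|=0.59979 <1
  x=-6.978: |R|=1.63020 >1
  x=-6.650: |R|=1.25977 >1
  x=-6.644: |R|=1.25330 >1
So |R|<1 on (-6.4000, 0).

(-6.4000, 0).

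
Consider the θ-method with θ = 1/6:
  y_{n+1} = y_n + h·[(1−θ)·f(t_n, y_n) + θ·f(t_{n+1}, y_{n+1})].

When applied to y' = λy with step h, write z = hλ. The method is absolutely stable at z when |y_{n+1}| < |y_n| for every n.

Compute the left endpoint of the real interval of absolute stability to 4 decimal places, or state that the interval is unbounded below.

left endpoint -3.0000.

Test eqn y'=λy, z=hλ:
  y_{n+1} = y_n + z·[5/6·y_n + 1/6·y_{n+1}] ⇒ (1 − 1/6z)y_{n+1} = (1 + 5/6z)y_n
  Hence R(z) = (1 + 5/6z)/(1 − 1/6z).

Need |R(x)|<1, x<0.
x=-1.72: |R|=0.3368
R=−1: 1+5/6x = −1+1/6x ⇒ -2/3x=2 ⇒ x=2/(-2/3)=-3.0000
Confirm numerically:
  x=-2.382: |R|=0.70508 <1
  x=-1.936: |R|=0.46371 <1
  x=-1.278: |R|=0.05359 <1
  x=-3.401: |R|=1.17062 >1
  x=-3.269: |R|=1.11609 >1
  x=-3.219: |R|=1.09502 >1
Stable set (-3.0000, 0).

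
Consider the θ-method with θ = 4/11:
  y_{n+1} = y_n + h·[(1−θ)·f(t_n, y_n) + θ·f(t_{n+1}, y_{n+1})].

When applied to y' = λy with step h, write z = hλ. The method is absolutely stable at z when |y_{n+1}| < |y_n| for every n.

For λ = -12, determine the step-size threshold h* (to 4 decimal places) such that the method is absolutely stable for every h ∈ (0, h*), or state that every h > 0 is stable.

On y'=λy, z=hλ:
  y_{n+1} = y_n + z·[7/11·y_n + 4/11·y_{n+1}] ⇒ (1 − 4/11z)y_{n+1} = (1 + 7/11z)y_n
  Hence R(z) = (1 + 7/11z)/(1 − 4/11z).

Find x<0 with |R(x)|<1.
x=-1.47: |R|=0.0421
R=−1: 1+7/11x = −1+4/11x ⇒ -3/11x=2 ⇒ x=2/(-3/11)=-7.3333
Confirm numerically:
  x=-6.480: |R|=0.93066 <1
  x=-5.943: |R|=0.88005 <1
  x=-4.009: |R|=0.63112 <1
  x=-7.753: |R|=1.02997 >1
  x=-7.571: |R|=1.01727 >1
Stable set (-7.3333, 0).

(-7.3333,0); λ=-12 ⇒ h* = (22/3)/12 = 0.6111.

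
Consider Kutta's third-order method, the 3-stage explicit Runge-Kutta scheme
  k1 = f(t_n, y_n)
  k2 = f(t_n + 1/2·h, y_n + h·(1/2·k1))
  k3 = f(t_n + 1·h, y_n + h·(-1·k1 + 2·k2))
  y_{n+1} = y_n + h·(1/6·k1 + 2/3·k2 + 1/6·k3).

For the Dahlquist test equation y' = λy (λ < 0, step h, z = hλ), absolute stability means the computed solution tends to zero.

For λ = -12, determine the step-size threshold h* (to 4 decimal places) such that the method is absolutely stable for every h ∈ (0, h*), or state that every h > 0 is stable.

(-2.5127,0); λ=-12 ⇒ h* = 0.2094.

Test eqn y'=λy, z=hλ:
  order 3, 3-stage ⇒ R(z)=1+z+z^2/2+z^3/6
  (e.g. R(-0.41)=0.66256, |R|=0.66256)

Need |R(x)|<1, x<0.
x=-0.41: |R|=0.6626
|R(-2.28)|=0.6562 |R(-2.16)|=0.5068 |R(-1.42)|=0.1110
Bisect:
  x_lo=-3.3338 |R|=2.9521  x_hi=-0.3159 |R|=0.7288
  mid=-1.82483 |R|=0.17261 →hi
  mid=-2.57931 |R|=1.11285 →lo
  mid=-2.20207 |R|=0.55720 →hi
  mid=-2.39069 |R|=0.81029 →hi
  mid=-2.48500 |R|=0.95497 →hi
  mid=-2.53216 |R|=1.03221 →lo
  mid=-2.50858 |R|=0.99317 →hi
  mid=-2.52037 |R|=1.01258 →lo
  mid=-2.51448 |R|=1.00285 →lo
  ...
  [-2.51282,-2.51263] ⇒ x*=-2.5127
Stable set (-2.5127, 0).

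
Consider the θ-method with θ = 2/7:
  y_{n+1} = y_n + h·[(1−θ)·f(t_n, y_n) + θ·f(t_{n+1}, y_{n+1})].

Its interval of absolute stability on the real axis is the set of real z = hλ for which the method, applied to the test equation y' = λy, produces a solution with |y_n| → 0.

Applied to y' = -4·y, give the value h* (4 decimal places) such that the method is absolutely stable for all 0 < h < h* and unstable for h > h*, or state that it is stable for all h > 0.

With y'=λy (z=hλ):
  y_{n+1} = y_n + z·[5/7·y_n + 2/7·y_{n+1}] ⇒ (1 − 2/7z)y_{n+1} = (1 + 5/7z)y_n
  so R(z) = (1 + 5/7z)/(1 − 2/7z).

Boundary: |R(x)|=1, x<0.
x=-0.8: |R|=0.3488
R=−1: 1+5/7x = −1+2/7x ⇒ -3/7x=2 ⇒ x=2/(-3/7)=-4.6667
Confirm numerically:
  x=-3.609: |R|=0.77683 <1
  x=-2.972: |R|=0.60723 <1
  x=-2.503: |R|=0.45935 <1
  x=-1.921: |R|=0.24027 <1
  x=-4.973: |R|=1.05423 >1
  x=-4.855: |R|=1.03381 >1
Interval (-4.6667, 0).

(-4.6667,0); λ=-4 ⇒ h* = (14/3)/4 = 1.1667.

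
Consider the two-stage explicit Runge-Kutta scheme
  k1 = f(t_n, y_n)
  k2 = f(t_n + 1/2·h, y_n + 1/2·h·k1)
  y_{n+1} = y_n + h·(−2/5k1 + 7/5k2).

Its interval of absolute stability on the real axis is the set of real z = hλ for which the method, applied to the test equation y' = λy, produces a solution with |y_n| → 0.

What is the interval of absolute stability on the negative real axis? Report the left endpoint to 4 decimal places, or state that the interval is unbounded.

With y'=λy (z=hλ):
  k1=λy_n ⇒ h·k1=z·y_n;  k2=λ(1+1/2z)y_n ⇒ h·k2=z(1+1/2z)y_n
  y_{n+1}/y_n = 1 − 2/5z + 7/5z(1+1/2z) = 1 + z + 7/10z²
  Hence R(z) = 1 + z + 7/10z².

Need |R(x)|<1, x<0.
x=-1.23: |R|=0.8290
R=1: x+7/10x²=0 ⇒ x=−10/7=-1.4286; min R=1−1/(4·7/10)=0.6429>−1
Confirm numerically:
  x=-1.140: |R|=0.76972 <1
  x=-0.795: |R|=0.64742 <1
  x=-0.676: |R|=0.64388 <1
  x=-1.905: |R|=1.63532 >1
  x=-1.804: |R|=1.47409 >1
  x=-1.686: |R|=1.30382 >1
Stable set (-1.4286, 0).

z∈(-1.4286,0).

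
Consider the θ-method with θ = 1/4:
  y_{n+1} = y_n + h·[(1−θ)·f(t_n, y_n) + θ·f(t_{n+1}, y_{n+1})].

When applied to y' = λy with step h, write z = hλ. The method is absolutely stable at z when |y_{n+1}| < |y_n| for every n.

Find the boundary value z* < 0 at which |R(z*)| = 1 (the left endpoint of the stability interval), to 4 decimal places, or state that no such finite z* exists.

left endpoint -4.0000.

On y'=λy, z=hλ:
  y_{n+1} = y_n + z·[3/4·y_n + 1/4·y_{n+1}] ⇒ (1 − 1/4z)y_{n+1} = (1 + 3/4z)y_n
  Hence R(z) = (1 + 3/4z)/(1 − 1/4z).

Boundary: |R(x)|=1, x<0.
x=-0.85: |R|=0.2990
R=−1: 1+3/4x = −1+1/4x ⇒ -1/2x=2 ⇒ x=2/(-1/2)=-4.0000
Confirm numerically:
  x=-2.519: |R|=0.54564 <1
  x=-2.352: |R|=0.48111 <1
  x=-1.792: |R|=0.23757 <1
  x=-4.503: |R|=1.11831 >1
  x=-4.342: |R|=1.08199 >1
  x=-4.084: |R|=1.02078 >1
Stable set (-4.0000, 0).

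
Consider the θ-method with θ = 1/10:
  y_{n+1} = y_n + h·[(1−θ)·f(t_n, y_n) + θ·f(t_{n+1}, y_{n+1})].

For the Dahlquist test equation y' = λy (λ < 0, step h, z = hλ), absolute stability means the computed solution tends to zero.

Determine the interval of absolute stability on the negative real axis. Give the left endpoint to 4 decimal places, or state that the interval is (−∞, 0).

(-2.5000, 0).

Set f=λy, z=hλ:
  y_{n+1} = y_n + z·[9/10·y_n + 1/10·y_{n+1}] ⇒ (1 − 1/10z)y_{n+1} = (1 + 9/10z)y_n
  Hence R(z) = (1 + 9/10z)/(1 − 1/10z).

Solve |R(x)|<1 on ℝ⁻.
x=-0.97: |R|=0.1158
R=−1: 1+9/10x = −1+1/10x ⇒ -4/5x=2 ⇒ x=2/(-4/5)=-2.5000
Confirm numerically:
  x=-2.418: |R|=0.94717 <1
  x=-1.749: |R|=0.48864 <1
  x=-1.682: |R|=0.43982 <1
  x=-2.987: |R|=1.29999 >1
  x=-2.941: |R|=1.27262 >1
  x=-2.699: |R|=1.12536 >1
So |R|<1 on (-2.5000, 0).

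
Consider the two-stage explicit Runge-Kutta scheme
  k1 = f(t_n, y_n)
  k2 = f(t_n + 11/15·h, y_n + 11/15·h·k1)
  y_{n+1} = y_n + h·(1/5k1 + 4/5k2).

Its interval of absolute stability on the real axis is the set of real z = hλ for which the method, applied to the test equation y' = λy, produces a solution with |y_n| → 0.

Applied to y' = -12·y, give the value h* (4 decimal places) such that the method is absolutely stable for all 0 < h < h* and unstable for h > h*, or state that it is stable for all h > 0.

(-1.7045,0); λ=-12 ⇒ h* = (75/44)/12 = 0.1420.

With y'=λy (z=hλ):
  k1=λy_n ⇒ h·k1=z·y_n;  k2=λ(1+11/15z)y_n ⇒ h·k2=z(1+11/15z)y_n
  y_{n+1}/y_n = 1 + 1/5z + 4/5z(1+11/15z) = 1 + z + 44/75z²
  R(z) = 1 + z + 44/75z².

Find x<0 with |R(x)|<1.
x=-1.61: |R|=0.9107
R=1: x+44/75x²=0 ⇒ x=−75/44=-1.7045; min R=1−1/(4·44/75)=0.5739>−1
Confirm numerically:
  x=-1.652: |R|=0.94907 <1
  x=-1.183: |R|=0.63803 <1
  x=-1.099: |R|=0.60958 <1
  x=-0.830: |R|=0.57415 <1
  x=-2.292: |R|=1.78991 >1
  x=-2.223: |R|=1.67615 >1
  x=-2.013: |R|=1.36427 >1
So |R|<1 on (-1.7045, 0).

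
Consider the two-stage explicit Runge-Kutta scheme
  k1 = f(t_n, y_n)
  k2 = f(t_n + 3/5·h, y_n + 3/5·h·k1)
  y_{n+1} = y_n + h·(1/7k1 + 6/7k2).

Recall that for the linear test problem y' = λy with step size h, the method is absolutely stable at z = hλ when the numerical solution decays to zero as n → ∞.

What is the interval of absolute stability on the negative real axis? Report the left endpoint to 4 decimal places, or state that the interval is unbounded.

z∈(-1.9444,0).

On y'=λy, z=hλ:
  k1=λy_n ⇒ h·k1=z·y_n;  k2=λ(1+3/5z)y_n ⇒ h·k2=z(1+3/5z)y_n
  y_{n+1}/y_n = 1 + 1/7z + 6/7z(1+3/5z) = 1 + z + 18/35z²
  ⇒ R(z) = 1 + z + 18/35z².

Boundary: |R(x)|=1, x<0.
x=-1.05: |R|=0.5170
R=1: x+18/35x²=0 ⇒ x=−35/18=-1.9444; min R=1−1/(4·18/35)=0.5139>−1
Confirm numerically:
  x=-1.569: |R|=0.69705 <1
  x=-1.414: |R|=0.61426 <1
  x=-1.382: |R|=0.60025 <1
  x=-2.492: |R|=1.70175 >1
  x=-2.068: |R|=1.13141 >1
  x=-2.045: |R|=1.10576 >1
Stable set (-1.9444, 0).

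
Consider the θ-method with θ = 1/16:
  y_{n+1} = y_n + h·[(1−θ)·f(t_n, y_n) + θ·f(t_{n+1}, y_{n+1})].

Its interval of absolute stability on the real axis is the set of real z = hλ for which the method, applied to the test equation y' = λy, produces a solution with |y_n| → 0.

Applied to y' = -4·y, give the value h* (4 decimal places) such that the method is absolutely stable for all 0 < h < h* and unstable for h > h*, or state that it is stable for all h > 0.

(-2.2857,0); λ=-4 ⇒ h* = (16/7)/4 = 0.5714.

Test eqn y'=λy, z=hλ:
  y_{n+1} = y_n + z·[15/16·y_n + 1/16·y_{n+1}] ⇒ (1 − 1/16z)y_{n+1} = (1 + 15/16z)y_n
  so R(z) = (1 + 15/16z)/(1 − 1/16z).

Boundary: |R(x)|=1, x<0.
x=-1.11: |R|=0.0380
R=−1: 1+15/16x = −1+1/16x ⇒ -7/8x=2 ⇒ x=2/(-7/8)=-2.2857
Confirm numerically:
  x=-2.150: |R|=0.89532 <1
  x=-1.734: |R|=0.56445 <1
  x=-1.616: |R|=0.46776 <1
  x=-2.862: |R|=1.42774 >1
  x=-2.413: |R|=1.09678 >1
Interval (-2.2857, 0).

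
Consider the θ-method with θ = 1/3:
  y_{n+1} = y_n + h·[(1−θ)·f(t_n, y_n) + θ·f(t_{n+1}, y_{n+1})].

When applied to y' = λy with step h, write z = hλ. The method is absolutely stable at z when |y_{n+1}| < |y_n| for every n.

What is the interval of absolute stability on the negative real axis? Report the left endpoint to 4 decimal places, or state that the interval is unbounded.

Set f=λy, z=hλ:
  y_{n+1} = y_n + z·[2/3·y_n + 1/3·y_{n+1}] ⇒ (1 − 1/3z)y_{n+1} = (1 + 2/3z)y_n
  Hence R(z) = (1 + 2/3z)/(1 − 1/3z).

Need |R(x)|<1, x<0.
x=-0.56: |R|=0.5281
R=−1: 1+2/3x = −1+1/3x ⇒ -1/3x=2 ⇒ x=2/(-1/3)=-6.0000
Confirm numerically:
  x=-4.607: |R|=0.81688 <1
  x=-4.390: |R|=0.78214 <1
  x=-4.069: |R|=0.72684 <1
  x=-6.417: |R|=1.04428 >1
  x=-6.025: |R|=1.00277 >1
Interval (-6.0000, 0).

(-6.0000, 0).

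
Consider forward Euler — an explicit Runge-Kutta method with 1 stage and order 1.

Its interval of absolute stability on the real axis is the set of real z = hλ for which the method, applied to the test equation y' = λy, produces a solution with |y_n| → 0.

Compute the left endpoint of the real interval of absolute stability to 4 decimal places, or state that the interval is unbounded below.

Test eqn y'=λy, z=hλ:
  order 1, 1-stage ⇒ R(z)=1+z
  (e.g. R(-0.73)=0.27000, |R|=0.27000)

Solve |R(x)|<1 on ℝ⁻.
x=-0.73: |R|=0.2700
|R(-2.36)|=1.3600 |R(-1.18)|=0.1800 |R(-1.01)|=0.0100
Bisect:
  x_lo=-2.5608 |R|=1.5608  x_hi=-0.2513 |R|=0.7487
  mid=-1.40608 |R|=0.40608 →hi
  mid=-1.98344 |R|=0.98344 →hi
  mid=-2.27213 |R|=1.27213 →lo
  mid=-2.12779 |R|=1.12779 →lo
  mid=-2.05561 |R|=1.05561 →lo
  mid=-2.01953 |R|=1.01953 →lo
  mid=-2.00149 |R|=1.00149 →lo
  mid=-1.99246 |R|=0.99246 →hi
  mid=-1.99698 |R|=0.99698 →hi
  ...
  [-2.00008,-1.99994] ⇒ x*=-2.0000
So |R|<1 on (-2.0000, 0).

left endpoint -2.0000.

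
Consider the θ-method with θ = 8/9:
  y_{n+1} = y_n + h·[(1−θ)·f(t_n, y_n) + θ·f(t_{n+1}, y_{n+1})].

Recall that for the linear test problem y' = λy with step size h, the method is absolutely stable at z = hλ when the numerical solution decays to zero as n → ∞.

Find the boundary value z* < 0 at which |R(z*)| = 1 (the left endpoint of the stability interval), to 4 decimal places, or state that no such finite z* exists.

interval (−∞, 0).

On y'=λy, z=hλ:
  y_{n+1} = y_n + z·[1/9·y_n + 8/9·y_{n+1}] ⇒ (1 − 8/9z)y_{n+1} = (1 + 1/9z)y_n
  so R(z) = (1 + 1/9z)/(1 − 8/9z).

Find x<0 with |R(x)|<1.
x=-1.28: |R|=0.4012
x=-2: |R|=0.2800
x=-10: |R|=0.0112
x=-100: |R|=0.1125
θ=8/9≥1/2 ⇒ |1+1/9x|<|1−8/9x| ∀x<0 ⇒ unbounded interval.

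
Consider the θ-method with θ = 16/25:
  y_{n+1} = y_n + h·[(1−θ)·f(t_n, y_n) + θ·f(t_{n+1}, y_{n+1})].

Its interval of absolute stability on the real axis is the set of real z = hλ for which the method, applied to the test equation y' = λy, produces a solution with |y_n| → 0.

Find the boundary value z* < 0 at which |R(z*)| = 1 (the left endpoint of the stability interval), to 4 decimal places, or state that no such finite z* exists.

(−∞, 0) — no finite endpoint.

On y'=λy, z=hλ:
  y_{n+1} = y_n + z·[9/25·y_n + 16/25·y_{n+1}] ⇒ (1 − 16/25z)y_{n+1} = (1 + 9/25z)y_n
  Hence R(z) = (1 + 9/25z)/(1 − 16/25z).

Boundary: |R(x)|=1, x<0.
x=-1.62: |R|=0.2046
x=-2: |R|=0.1228
x=-10: |R|=0.3514
x=-100: |R|=0.5385
θ=16/25≥1/2 ⇒ |1+9/25x|<|1−16/25x| ∀x<0 ⇒ stable on all of ℝ⁻.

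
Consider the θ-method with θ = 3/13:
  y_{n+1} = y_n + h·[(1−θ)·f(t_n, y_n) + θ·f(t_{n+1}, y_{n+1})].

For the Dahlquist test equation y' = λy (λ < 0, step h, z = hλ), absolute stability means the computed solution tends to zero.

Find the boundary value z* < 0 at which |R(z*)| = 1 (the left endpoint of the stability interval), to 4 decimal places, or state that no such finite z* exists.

left endpoint -3.7143.

Set f=λy, z=hλ:
  y_{n+1} = y_n + z·[10/13·y_n + 3/13·y_{n+1}] ⇒ (1 − 3/13z)y_{n+1} = (1 + 10/13z)y_n
  Hence R(z) = (1 + 10/13z)/(1 − 3/13z).

Solve |R(x)|<1 on ℝ⁻.
x=-0.59: |R|=0.4807
R=−1: 1+10/13x = −1+3/13x ⇒ -7/13x=2 ⇒ x=2/(-7/13)=-3.7143
Confirm numerically:
  x=-3.380: |R|=0.89888 <1
  x=-3.037: |R|=0.78558 <1
  x=-1.489: |R|=0.10820 <1
  x=-4.218: |R|=1.13744 >1
  x=-4.023: |R|=1.08620 >1
Interval (-3.7143, 0).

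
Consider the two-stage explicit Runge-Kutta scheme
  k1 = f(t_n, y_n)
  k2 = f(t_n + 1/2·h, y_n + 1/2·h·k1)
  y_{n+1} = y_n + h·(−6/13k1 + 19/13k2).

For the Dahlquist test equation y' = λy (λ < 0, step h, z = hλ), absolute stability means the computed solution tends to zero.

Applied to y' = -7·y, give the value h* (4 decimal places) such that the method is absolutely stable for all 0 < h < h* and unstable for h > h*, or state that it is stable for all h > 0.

(-1.3684,0); λ=-7 ⇒ h* = (26/19)/7 = 0.1955.

With y'=λy (z=hλ):
  k1=λy_n ⇒ h·k1=z·y_n;  k2=λ(1+1/2z)y_n ⇒ h·k2=z(1+1/2z)y_n
  y_{n+1}/y_n = 1 − 6/13z + 19/13z(1+1/2z) = 1 + z + 19/26z²
  so R(z) = 1 + z + 19/26z².

Solve |R(x)|<1 on ℝ⁻.
x=-0.73: |R|=0.6594
R=1: x+19/26x²=0 ⇒ x=−26/19=-1.3684; min R=1−1/(4·19/26)=0.6579>−1
Confirm numerically:
  x=-1.300: |R|=0.93500 <1
  x=-1.246: |R|=0.88853 <1
  x=-0.847: |R|=0.67726 <1
  x=-1.887: |R|=1.71510 >1
  x=-1.846: |R|=1.64425 >1
  x=-1.812: |R|=1.58737 >1
Interval (-1.3684, 0).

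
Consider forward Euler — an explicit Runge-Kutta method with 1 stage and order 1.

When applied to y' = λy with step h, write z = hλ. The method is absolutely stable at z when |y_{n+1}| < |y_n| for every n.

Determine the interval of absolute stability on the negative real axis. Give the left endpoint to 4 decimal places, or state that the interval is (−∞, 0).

On y'=λy, z=hλ:
  order 1, 1-stage ⇒ R(z)=1+z
  (e.g. R(-0.98)=0.02000, |R|=0.02000)

Boundary: |R(x)|=1, x<0.
x=-0.98: |R|=0.0200
|R(-2.27)|=1.2700 |R(-1.6)|=0.6000 |R(-1.26)|=0.2600
Bisect:
  x_lo=-2.4457 |R|=1.4457  x_hi=-0.2413 |R|=0.7587
  mid=-1.34351 |R|=0.34351 →hi
  mid=-1.89462 |R|=0.89462 →hi
  mid=-2.17017 |R|=1.17017 →lo
  mid=-2.03240 |R|=1.03240 →lo
  mid=-1.96351 |R|=0.96351 →hi
  mid=-1.99795 |R|=0.99795 →hi
  mid=-2.01517 |R|=1.01517 →lo
  ...
  [-2.00010,-1.99997] ⇒ x*=-2.0000
Stable set (-2.0000, 0).

(-2.0000, 0).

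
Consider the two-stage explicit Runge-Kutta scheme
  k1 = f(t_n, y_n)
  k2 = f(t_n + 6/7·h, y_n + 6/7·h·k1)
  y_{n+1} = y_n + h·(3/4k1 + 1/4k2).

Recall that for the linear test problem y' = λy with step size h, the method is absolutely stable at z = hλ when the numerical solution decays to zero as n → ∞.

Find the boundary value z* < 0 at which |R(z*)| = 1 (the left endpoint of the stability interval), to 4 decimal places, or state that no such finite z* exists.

z* = -4.6667.

With y'=λy (z=hλ):
  k1=λy_n ⇒ h·k1=z·y_n;  k2=λ(1+6/7z)y_n ⇒ h·k2=z(1+6/7z)y_n
  y_{n+1}/y_n = 1 + 3/4z + 1/4z(1+6/7z) = 1 + z + 3/14z²
  R(z) = 1 + z + 3/14z².

Boundary: |R(x)|=1, x<0.
x=-0.6: |R|=0.4771
R=1: x+3/14x²=0 ⇒ x=−14/3=-4.6667; min R=1−1/(4·3/14)=-0.1667>−1
Confirm numerically:
  x=-3.869: |R|=0.33868 <1
  x=-2.973: |R|=0.07899 <1
  x=-2.909: |R|=0.09565 <1
  x=-5.255: |R|=1.66251 >1
  x=-5.115: |R|=1.49141 >1
Stable set (-4.6667, 0).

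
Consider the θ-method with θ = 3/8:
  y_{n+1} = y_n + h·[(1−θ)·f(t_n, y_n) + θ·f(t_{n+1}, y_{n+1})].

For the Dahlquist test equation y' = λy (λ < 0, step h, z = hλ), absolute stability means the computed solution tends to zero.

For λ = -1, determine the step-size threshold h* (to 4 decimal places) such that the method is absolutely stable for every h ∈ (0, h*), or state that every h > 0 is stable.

With y'=λy (z=hλ):
  y_{n+1} = y_n + z·[5/8·y_n + 3/8·y_{n+1}] ⇒ (1 − 3/8z)y_{n+1} = (1 + 5/8z)y_n
  R(z) = (1 + 5/8z)/(1 − 3/8z).

Boundary: |R(x)|=1, x<0.
x=-0.63: |R|=0.4904
R=−1: 1+5/8x = −1+3/8x ⇒ -1/4x=2 ⇒ x=2/(-1/4)=-8.0000
Confirm numerically:
  x=-6.446: |R|=0.88631 <1
  x=-4.300: |R|=0.64593 <1
  x=-4.045: |R|=0.60715 <1
  x=-3.414: |R|=0.49720 <1
  x=-8.503: |R|=1.03002 >1
  x=-8.211: |R|=1.01293 >1
Interval (-8.0000, 0).

(-8.0000,0); λ=-1 ⇒ h* = (8)/1 = 8.0000.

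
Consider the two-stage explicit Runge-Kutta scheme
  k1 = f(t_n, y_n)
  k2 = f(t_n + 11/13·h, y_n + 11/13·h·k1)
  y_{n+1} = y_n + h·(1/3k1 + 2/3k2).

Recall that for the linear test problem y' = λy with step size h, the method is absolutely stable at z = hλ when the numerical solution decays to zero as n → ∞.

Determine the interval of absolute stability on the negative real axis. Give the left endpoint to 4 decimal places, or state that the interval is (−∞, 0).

z∈(-1.7727,0).

Test eqn y'=λy, z=hλ:
  k1=λy_n ⇒ h·k1=z·y_n;  k2=λ(1+11/13z)y_n ⇒ h·k2=z(1+11/13z)y_n
  y_{n+1}/y_n = 1 + 1/3z + 2/3z(1+11/13z) = 1 + z + 22/39z²
  R(z) = 1 + z + 22/39z².

Boundary: |R(x)|=1, x<0.
x=-1.07: |R|=0.5758
R=1: x+22/39x²=0 ⇒ x=−39/22=-1.7727; min R=1−1/(4·22/39)=0.5568>−1
Confirm numerically:
  x=-1.453: |R|=0.73794 <1
  x=-1.439: |R|=0.72910 <1
  x=-1.405: |R|=0.70855 <1
  x=-0.854: |R|=0.55741 <1
  x=-2.306: |R|=1.69369 >1
  x=-1.971: |R|=1.22045 >1
  x=-1.849: |R|=1.07955 >1
So |R|<1 on (-1.7727, 0).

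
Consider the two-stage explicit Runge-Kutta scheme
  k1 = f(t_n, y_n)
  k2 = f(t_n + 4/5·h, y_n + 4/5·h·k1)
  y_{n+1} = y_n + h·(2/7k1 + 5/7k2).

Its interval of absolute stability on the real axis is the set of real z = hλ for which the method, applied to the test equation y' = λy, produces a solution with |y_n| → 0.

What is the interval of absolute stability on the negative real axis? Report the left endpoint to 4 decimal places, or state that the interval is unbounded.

Test eqn y'=λy, z=hλ:
  k1=λy_n ⇒ h·k1=z·y_n;  k2=λ(1+4/5z)y_n ⇒ h·k2=z(1+4/5z)y_n
  y_{n+1}/y_n = 1 + 2/7z + 5/7z(1+4/5z) = 1 + z + 4/7z²
  Hence R(z) = 1 + z + 4/7z².

Find x<0 with |R(x)|<1.
x=-1.43: |R|=0.7385
R=1: x+4/7x²=0 ⇒ x=−7/4=-1.7500; min R=1−1/(4·4/7)=0.5625>−1
Confirm numerically:
  x=-1.666: |R|=0.92003 <1
  x=-1.442: |R|=0.74621 <1
  x=-1.130: |R|=0.59966 <1
  x=-0.871: |R|=0.56251 <1
  x=-2.207: |R|=1.57634 >1
  x=-1.847: |R|=1.10238 >1
  x=-1.837: |R|=1.09133 >1
Stable set (-1.7500, 0).

z∈(-1.7500,0).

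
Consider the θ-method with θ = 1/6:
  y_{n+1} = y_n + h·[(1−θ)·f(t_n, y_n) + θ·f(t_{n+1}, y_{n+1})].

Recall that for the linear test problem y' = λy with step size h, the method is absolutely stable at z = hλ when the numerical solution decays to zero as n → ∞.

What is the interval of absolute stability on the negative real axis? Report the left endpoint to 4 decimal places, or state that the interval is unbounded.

z∈(-3.0000,0).

Set f=λy, z=hλ:
  y_{n+1} = y_n + z·[5/6·y_n + 1/6·y_{n+1}] ⇒ (1 − 1/6z)y_{n+1} = (1 + 5/6z)y_n
  so R(z) = (1 + 5/6z)/(1 − 1/6z).

Boundary: |R(x)|=1, x<0.
x=-0.99: |R|=0.1502
R=−1: 1+5/6x = −1+1/6x ⇒ -2/3x=2 ⇒ x=2/(-2/3)=-3.0000
Confirm numerically:
  x=-2.787: |R|=0.90304 <1
  x=-2.672: |R|=0.84871 <1
  x=-1.755: |R|=0.35783 <1
  x=-3.550: |R|=1.23037 >1
  x=-3.308: |R|=1.13236 >1
  x=-3.129: |R|=1.05652 >1
Interval (-3.0000, 0).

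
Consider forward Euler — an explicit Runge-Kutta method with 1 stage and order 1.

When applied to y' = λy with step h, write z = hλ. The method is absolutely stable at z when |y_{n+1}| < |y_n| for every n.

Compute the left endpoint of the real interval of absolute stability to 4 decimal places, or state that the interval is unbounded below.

z* = -2.0000.

Set f=λy, z=hλ:
  order 1, 1-stage ⇒ R(z)=1+z
  (e.g. R(-1.52)=-0.52000, |R|=0.52000)

Need |R(x)|<1, x<0.
x=-1.52: |R|=0.5200
|R(-2.18)|=1.1800 |R(-1.84)|=0.8400 |R(-0.69)|=0.3100
Bisect:
  x_lo=-2.3006 |R|=1.3006  x_hi=-0.1743 |R|=0.8257
  mid=-1.23742 |R|=0.23742 →hi
  mid=-1.76898 |R|=0.76898 →hi
  mid=-2.03477 |R|=1.03477 →lo
  mid=-1.90188 |R|=0.90188 →hi
  mid=-1.96832 |R|=0.96832 →hi
  mid=-2.00155 |R|=1.00155 →lo
  mid=-1.98493 |R|=0.98493 →hi
  mid=-1.99324 |R|=0.99324 →hi
  mid=-1.99739 |R|=0.99739 →hi
  ...
  [-2.00012,-1.99999] ⇒ x*=-2.0000
Interval (-2.0000, 0).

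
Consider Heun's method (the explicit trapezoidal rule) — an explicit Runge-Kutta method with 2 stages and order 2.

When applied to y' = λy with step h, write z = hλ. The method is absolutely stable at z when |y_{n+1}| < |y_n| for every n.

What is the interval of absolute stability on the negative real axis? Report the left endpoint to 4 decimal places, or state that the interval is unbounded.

(-2.0000, 0).

Test eqn y'=λy, z=hλ:
  order 2, 2-stage ⇒ R(z)=1+z+z^2/2
  (e.g. R(-0.78)=0.52420, |R|=0.52420)

Solve |R(x)|<1 on ℝ⁻.
x=-0.78: |R|=0.5242
|R(-1.67)|=0.7244 |R(-1.62)|=0.6922 |R(-1.6)|=0.6800
Bisect:
  x_lo=-2.8543 |R|=2.2193  x_hi=-0.2087 |R|=0.8131
  mid=-1.53153 |R|=0.64126 →hi
  mid=-2.19294 |R|=1.21155 →lo
  mid=-1.86224 |R|=0.87173 →hi
  mid=-2.02759 |R|=1.02797 →lo
  mid=-1.94491 |R|=0.94643 →hi
  mid=-1.98625 |R|=0.98634 →hi
  mid=-2.00692 |R|=1.00694 →lo
  mid=-1.99658 |R|=0.99659 →hi
  mid=-2.00175 |R|=1.00175 →lo
  ...
  [-2.00014,-1.99997] ⇒ x*=-2.0000
Interval (-2.0000, 0).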